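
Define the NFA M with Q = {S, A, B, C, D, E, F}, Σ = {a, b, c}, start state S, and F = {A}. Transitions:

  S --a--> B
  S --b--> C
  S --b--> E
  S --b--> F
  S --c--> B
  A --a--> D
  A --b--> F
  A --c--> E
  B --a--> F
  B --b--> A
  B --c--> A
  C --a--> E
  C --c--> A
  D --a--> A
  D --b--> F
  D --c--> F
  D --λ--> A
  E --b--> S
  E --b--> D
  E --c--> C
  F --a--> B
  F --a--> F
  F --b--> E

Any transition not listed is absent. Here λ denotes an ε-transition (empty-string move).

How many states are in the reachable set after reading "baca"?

3

Start in {S}.
Read 'b': S→{C, E, F}; now {C, E, F}.
Read 'a': C→{E}, E→∅, F→{B, F}; now {B, E, F}.
Read 'c': B→{A}, E→{C}, F→∅; now {A, C}.
Read 'a': A→{D}, C→{E}; union {D, E}; ε-closure = {A, D, E}.
That set has 3 states.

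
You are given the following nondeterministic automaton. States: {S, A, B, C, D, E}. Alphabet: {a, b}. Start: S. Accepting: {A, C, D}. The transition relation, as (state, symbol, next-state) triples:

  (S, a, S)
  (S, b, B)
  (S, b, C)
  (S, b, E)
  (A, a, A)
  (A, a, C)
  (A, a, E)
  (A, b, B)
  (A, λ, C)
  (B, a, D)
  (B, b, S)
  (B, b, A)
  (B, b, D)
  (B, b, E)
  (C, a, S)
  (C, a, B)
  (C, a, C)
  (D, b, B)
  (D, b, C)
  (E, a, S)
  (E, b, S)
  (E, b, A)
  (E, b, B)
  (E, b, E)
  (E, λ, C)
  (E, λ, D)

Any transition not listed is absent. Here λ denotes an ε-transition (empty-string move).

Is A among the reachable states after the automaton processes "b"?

Start in {S}.
Read 'b': {S} → {B, C, D, E}.
State A is not in {B, C, D, E}.

No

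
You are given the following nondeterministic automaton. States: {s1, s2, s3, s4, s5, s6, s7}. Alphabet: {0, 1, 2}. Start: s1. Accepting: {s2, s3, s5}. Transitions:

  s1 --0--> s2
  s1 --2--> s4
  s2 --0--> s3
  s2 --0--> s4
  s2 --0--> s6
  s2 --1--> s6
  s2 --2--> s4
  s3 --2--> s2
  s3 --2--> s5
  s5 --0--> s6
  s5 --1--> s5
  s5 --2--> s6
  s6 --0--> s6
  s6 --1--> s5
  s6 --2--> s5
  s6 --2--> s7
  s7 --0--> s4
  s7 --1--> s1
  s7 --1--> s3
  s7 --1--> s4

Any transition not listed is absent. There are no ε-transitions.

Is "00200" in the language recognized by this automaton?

Start in {s1}.
Read '0': s1→{s2}; now {s2}.
Read '0': s2→{s3, s4, s6}; now {s3, s4, s6}.
Read '2': s3→{s2, s5}, s4→∅, s6→{s5, s7}; now {s2, s5, s7}.
Read '0': s2→{s3, s4, s6}, s5→{s6}, s7→{s4}; now {s3, s4, s6}.
Read '0': s3→∅, s4→∅, s6→{s6}; now {s6}.
The final set {s6} contains no accepting state.

No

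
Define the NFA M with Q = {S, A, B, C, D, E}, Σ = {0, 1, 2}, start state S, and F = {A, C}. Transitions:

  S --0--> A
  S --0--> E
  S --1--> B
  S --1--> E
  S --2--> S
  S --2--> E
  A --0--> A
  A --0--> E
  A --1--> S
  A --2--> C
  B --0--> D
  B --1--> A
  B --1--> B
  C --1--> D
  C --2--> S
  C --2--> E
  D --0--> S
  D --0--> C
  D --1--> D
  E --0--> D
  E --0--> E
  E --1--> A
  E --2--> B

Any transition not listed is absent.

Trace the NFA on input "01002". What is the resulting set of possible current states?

{B, C}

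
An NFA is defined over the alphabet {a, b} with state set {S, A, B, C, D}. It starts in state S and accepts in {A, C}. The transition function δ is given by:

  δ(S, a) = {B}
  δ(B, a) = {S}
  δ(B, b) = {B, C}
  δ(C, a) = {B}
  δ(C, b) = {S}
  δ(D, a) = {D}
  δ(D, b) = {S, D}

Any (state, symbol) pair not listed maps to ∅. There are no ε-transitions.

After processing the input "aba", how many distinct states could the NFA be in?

2

Start in {S}.
Read 'a': {S} → {B}.
Read 'b': {B} → {B, C}.
Read 'a': {B, C} → {S, B}.
That set has 2 states.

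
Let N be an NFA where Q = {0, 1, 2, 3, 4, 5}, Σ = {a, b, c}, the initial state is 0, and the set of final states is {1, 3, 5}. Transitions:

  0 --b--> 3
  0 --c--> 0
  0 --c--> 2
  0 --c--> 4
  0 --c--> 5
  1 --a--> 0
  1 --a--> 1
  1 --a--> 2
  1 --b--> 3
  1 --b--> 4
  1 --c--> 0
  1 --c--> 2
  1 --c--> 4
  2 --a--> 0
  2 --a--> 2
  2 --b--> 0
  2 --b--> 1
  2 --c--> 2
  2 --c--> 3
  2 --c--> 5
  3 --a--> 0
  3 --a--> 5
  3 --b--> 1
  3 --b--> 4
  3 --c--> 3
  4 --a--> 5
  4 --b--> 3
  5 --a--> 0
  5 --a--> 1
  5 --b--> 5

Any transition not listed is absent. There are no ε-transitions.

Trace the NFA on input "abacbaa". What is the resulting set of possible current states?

∅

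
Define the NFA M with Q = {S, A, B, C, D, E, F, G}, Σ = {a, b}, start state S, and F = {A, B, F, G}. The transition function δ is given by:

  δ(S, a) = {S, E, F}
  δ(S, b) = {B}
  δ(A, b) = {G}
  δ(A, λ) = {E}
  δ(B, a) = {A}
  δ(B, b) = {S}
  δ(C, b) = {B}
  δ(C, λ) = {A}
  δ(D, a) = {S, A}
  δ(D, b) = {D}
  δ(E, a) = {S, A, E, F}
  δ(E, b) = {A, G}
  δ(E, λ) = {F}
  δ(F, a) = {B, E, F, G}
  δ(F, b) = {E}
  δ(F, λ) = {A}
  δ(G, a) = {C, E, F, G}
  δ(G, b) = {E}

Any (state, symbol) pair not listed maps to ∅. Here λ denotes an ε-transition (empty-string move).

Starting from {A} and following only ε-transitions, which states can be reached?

Begin with {A}.
ε-move A → E; add E.
ε-move E → F; add F.

{A, E, F}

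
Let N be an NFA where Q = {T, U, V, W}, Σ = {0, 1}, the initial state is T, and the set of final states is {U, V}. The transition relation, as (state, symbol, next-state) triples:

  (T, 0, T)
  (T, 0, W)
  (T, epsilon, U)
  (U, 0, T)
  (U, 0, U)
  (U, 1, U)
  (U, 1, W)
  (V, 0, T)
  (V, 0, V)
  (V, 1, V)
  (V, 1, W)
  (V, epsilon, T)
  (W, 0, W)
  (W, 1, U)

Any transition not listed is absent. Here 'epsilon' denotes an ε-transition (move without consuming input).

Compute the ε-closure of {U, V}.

{T, U, V}

Begin with {U, V}.
ε-move V → T; add T.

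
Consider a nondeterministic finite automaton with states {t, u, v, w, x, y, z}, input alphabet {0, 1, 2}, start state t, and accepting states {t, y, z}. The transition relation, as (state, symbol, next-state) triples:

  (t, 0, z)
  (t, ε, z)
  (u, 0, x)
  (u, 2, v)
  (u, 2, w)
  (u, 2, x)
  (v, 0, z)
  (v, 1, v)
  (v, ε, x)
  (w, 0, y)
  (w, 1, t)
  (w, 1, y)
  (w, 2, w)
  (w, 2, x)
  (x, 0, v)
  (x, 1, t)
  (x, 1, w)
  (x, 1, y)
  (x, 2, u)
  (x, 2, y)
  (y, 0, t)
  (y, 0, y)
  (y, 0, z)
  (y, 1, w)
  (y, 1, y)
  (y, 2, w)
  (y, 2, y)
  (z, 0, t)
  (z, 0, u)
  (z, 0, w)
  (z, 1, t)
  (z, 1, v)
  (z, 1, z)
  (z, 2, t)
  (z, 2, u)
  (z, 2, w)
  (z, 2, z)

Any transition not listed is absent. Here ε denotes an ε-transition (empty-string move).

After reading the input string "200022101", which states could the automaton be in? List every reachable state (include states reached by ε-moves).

{t, v, w, x, y, z}

Start: ε-closure({t}) = {t, z}.
Read '2': t→∅, z→{t, u, w, z}; now {t, u, w, z}.
Read '0': t→{z}, u→{x}, w→{y}, z→{t, u, w}; now {t, u, w, x, y, z}.
Read '0': t→{z}, u→{x}, w→{y}, x→{v}, y→{t, y, z}, z→{t, u, w}; now {t, u, v, w, x, y, z}.
Read '0': t→{z}, u→{x}, v→{z}, w→{y}, x→{v}, y→{t, y, z}, z→{t, u, w}; now {t, u, v, w, x, y, z}.
Read '2': t→∅, u→{v, w, x}, v→∅, w→{w, x}, x→{u, y}, y→{w, y}, z→{t, u, w, z}; now {t, u, v, w, x, y, z}.
Read '2': t→∅, u→{v, w, x}, v→∅, w→{w, x}, x→{u, y}, y→{w, y}, z→{t, u, w, z}; now {t, u, v, w, x, y, z}.
Read '1': t→∅, u→∅, v→{v}, w→{t, y}, x→{t, w, y}, y→{w, y}, z→{t, v, z}; union {t, v, w, y, z}; ε-closure = {t, v, w, x, y, z}.
Read '0': t→{z}, v→{z}, w→{y}, x→{v}, y→{t, y, z}, z→{t, u, w}; union {t, u, v, w, y, z}; ε-closure = {t, u, v, w, x, y, z}.
Read '1': t→∅, u→∅, v→{v}, w→{t, y}, x→{t, w, y}, y→{w, y}, z→{t, v, z}; union {t, v, w, y, z}; ε-closure = {t, v, w, x, y, z}.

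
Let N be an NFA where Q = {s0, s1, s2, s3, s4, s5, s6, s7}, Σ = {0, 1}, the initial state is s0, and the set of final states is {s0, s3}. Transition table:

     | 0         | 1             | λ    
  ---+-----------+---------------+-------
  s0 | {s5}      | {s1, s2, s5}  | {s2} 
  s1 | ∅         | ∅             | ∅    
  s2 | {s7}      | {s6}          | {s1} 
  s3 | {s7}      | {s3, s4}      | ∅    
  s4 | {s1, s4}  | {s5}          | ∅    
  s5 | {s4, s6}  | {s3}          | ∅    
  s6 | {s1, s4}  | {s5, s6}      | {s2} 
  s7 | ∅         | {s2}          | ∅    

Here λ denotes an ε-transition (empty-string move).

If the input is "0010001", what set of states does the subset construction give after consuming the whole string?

Start: ε-closure({s0}) = {s0, s1, s2}.
Read '0': {s0, s1, s2} → {s5, s7}.
Read '0': {s5, s7} → {s1, s2, s4, s6}.
Read '1': {s1, s2, s4, s6} → {s1, s2, s5, s6}.
Read '0': {s1, s2, s5, s6} → {s1, s2, s4, s6, s7}.
Read '0': {s1, s2, s4, s6, s7} → {s1, s4, s7}.
Read '0': {s1, s4, s7} → {s1, s4}.
Read '1': {s1, s4} → {s5}.

{s5}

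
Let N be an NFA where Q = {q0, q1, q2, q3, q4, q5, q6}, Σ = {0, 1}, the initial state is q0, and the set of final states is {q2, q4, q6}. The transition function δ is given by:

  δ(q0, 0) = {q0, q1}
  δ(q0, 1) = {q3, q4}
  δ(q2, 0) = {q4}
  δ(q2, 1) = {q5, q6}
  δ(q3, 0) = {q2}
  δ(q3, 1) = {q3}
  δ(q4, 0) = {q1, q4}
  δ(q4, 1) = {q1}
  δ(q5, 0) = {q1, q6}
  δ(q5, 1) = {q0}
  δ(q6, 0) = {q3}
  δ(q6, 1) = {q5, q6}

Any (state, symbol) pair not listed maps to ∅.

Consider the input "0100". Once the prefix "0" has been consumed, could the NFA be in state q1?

Yes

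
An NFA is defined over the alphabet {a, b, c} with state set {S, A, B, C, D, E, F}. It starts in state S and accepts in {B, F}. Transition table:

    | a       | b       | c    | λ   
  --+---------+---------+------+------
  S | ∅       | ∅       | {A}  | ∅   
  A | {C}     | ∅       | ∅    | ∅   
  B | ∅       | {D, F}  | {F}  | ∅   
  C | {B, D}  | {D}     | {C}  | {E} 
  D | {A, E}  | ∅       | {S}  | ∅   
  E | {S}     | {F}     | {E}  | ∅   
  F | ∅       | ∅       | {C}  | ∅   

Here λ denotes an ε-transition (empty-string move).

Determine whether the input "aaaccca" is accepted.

No

Start in {S}.
Read 'a': {S} → ∅.
The set is empty and remains empty for the remaining 6 symbols.
The final set ∅ contains no accepting state.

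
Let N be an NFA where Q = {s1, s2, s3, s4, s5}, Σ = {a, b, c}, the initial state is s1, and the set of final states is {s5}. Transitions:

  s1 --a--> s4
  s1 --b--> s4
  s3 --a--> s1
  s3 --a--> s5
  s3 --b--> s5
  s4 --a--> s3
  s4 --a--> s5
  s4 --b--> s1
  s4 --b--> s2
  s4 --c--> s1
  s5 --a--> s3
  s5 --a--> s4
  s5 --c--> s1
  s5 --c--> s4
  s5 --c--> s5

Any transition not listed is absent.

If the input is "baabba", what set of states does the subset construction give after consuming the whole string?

{s3, s4, s5}

Start in {s1}.
Read 'b': s1→{s4}; now {s4}.
Read 'a': s4→{s3, s5}; now {s3, s5}.
Read 'a': s3→{s1, s5}, s5→{s3, s4}; now {s1, s3, s4, s5}.
Read 'b': s1→{s4}, s3→{s5}, s4→{s1, s2}, s5→∅; now {s1, s2, s4, s5}.
Read 'b': s1→{s4}, s2→∅, s4→{s1, s2}, s5→∅; now {s1, s2, s4}.
Read 'a': s1→{s4}, s2→∅, s4→{s3, s5}; now {s3, s4, s5}.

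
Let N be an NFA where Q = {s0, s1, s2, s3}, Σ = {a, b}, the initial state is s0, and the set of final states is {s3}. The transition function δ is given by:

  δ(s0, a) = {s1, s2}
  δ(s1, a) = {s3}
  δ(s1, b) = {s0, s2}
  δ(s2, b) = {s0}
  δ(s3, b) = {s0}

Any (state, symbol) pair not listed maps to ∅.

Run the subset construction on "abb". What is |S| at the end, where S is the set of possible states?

Start in {s0}.
Read 'a': s0→{s1, s2}; now {s1, s2}.
Read 'b': s1→{s0, s2}, s2→{s0}; now {s0, s2}.
Read 'b': s0→∅, s2→{s0}; now {s0}.
That set has 1 state.

1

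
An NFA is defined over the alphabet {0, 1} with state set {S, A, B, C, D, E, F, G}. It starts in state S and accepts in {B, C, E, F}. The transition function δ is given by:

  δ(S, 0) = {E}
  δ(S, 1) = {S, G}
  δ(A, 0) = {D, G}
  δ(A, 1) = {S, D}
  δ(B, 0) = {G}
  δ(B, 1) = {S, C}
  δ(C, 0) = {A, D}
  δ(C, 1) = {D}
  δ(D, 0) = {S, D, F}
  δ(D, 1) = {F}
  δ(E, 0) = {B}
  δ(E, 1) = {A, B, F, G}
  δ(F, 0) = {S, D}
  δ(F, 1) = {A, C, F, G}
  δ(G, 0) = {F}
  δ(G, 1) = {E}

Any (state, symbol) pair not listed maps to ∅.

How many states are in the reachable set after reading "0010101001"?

Start in {S}.
Read '0': {S} → {E}.
Read '0': {E} → {B}.
Read '1': {B} → {S, C}.
Read '0': {S, C} → {A, D, E}.
Read '1': {A, D, E} → {S, A, B, D, F, G}.
Read '0': {S, A, B, D, F, G} → {S, D, E, F, G}.
Read '1': {S, D, E, F, G} → {S, A, B, C, E, F, G}.
Read '0': {S, A, B, C, E, F, G} → {S, A, B, D, E, F, G}.
Read '0': {S, A, B, D, E, F, G} → {S, B, D, E, F, G}.
Read '1': {S, B, D, E, F, G} → {S, A, B, C, E, F, G}.
That set has 7 states.

7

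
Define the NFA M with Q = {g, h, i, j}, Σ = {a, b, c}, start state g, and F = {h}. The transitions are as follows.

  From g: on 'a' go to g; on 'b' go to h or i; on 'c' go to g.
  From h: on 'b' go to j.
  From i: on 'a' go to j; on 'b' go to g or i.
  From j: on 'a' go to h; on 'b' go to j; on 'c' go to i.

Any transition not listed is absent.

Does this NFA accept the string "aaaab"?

Yes

Start in {g}.
Read 'a': g→{g}; now {g}.
Read 'a': g→{g}; now {g}.
Read 'a': g→{g}; now {g}.
Read 'a': g→{g}; now {g}.
Read 'b': g→{h, i}; now {h, i}.
The final set {h, i} contains the accepting state h.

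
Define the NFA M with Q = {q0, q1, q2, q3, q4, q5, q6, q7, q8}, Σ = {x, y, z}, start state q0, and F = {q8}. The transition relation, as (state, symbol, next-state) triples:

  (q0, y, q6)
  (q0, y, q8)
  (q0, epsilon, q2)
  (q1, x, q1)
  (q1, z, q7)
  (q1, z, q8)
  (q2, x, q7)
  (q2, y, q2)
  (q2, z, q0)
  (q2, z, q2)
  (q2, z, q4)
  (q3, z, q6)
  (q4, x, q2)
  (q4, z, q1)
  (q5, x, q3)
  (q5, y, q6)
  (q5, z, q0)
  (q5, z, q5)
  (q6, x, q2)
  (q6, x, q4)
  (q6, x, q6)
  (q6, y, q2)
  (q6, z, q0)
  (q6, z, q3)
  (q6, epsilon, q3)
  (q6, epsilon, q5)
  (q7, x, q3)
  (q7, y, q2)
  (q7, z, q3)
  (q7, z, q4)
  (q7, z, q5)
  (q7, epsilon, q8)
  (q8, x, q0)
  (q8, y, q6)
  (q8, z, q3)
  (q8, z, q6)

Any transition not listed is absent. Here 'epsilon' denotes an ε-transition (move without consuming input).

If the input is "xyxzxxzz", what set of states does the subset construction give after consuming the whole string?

{q0, q1, q2, q3, q4, q5, q6, q7, q8}

Start: ε-closure({q0}) = {q0, q2}.
Read 'x': q0→∅, q2→{q7}; union {q7}; ε-closure = {q7, q8}.
Read 'y': q7→{q2}, q8→{q6}; union {q2, q6}; ε-closure = {q2, q3, q5, q6}.
Read 'x': q2→{q7}, q3→∅, q5→{q3}, q6→{q2, q4, q6}; union {q2, q3, q4, q6, q7}; ε-closure = {q2, q3, q4, q5, q6, q7, q8}.
Read 'z': q2→{q0, q2, q4}, q3→{q6}, q4→{q1}, q5→{q0, q5}, q6→{q0, q3}, q7→{q3, q4, q5}, q8→{q3, q6}; now {q0, q1, q2, q3, q4, q5, q6}.
Read 'x': q0→∅, q1→{q1}, q2→{q7}, q3→∅, q4→{q2}, q5→{q3}, q6→{q2, q4, q6}; union {q1, q2, q3, q4, q6, q7}; ε-closure = {q1, q2, q3, q4, q5, q6, q7, q8}.
Read 'x': q1→{q1}, q2→{q7}, q3→∅, q4→{q2}, q5→{q3}, q6→{q2, q4, q6}, q7→{q3}, q8→{q0}; union {q0, q1, q2, q3, q4, q6, q7}; ε-closure = {q0, q1, q2, q3, q4, q5, q6, q7, q8}.
Read 'z': q0→∅, q1→{q7, q8}, q2→{q0, q2, q4}, q3→{q6}, q4→{q1}, q5→{q0, q5}, q6→{q0, q3}, q7→{q3, q4, q5}, q8→{q3, q6}; now {q0, q1, q2, q3, q4, q5, q6, q7, q8}.
Read 'z': q0→∅, q1→{q7, q8}, q2→{q0, q2, q4}, q3→{q6}, q4→{q1}, q5→{q0, q5}, q6→{q0, q3}, q7→{q3, q4, q5}, q8→{q3, q6}; now {q0, q1, q2, q3, q4, q5, q6, q7, q8}.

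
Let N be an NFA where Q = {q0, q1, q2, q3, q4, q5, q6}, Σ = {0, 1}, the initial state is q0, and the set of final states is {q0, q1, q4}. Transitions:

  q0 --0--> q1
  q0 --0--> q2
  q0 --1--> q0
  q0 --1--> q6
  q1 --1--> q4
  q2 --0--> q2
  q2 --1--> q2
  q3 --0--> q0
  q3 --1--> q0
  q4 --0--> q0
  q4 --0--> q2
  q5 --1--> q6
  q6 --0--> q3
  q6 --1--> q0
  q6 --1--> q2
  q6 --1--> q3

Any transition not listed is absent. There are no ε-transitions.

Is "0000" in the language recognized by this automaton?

No

Start in {q0}.
Read '0': q0→{q1, q2}; now {q1, q2}.
Read '0': q1→∅, q2→{q2}; now {q2}.
Read '0': q2→{q2}; now {q2}.
Read '0': q2→{q2}; now {q2}.
The final set {q2} contains no accepting state.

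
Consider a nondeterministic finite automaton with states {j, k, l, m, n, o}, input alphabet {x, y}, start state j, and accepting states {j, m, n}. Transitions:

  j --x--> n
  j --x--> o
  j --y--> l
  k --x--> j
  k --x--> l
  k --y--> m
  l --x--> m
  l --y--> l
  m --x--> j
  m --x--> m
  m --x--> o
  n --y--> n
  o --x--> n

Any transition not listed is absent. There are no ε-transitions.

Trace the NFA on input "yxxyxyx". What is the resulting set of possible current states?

∅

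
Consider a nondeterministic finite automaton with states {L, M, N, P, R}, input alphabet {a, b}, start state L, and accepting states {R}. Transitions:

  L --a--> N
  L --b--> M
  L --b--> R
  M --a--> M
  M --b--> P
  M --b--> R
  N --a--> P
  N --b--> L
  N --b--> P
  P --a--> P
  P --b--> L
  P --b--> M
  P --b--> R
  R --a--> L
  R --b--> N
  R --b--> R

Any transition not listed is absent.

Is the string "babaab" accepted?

Start in {L}.
Read 'b': {L} → {M, R}.
Read 'a': {M, R} → {L, M}.
Read 'b': {L, M} → {M, P, R}.
Read 'a': {M, P, R} → {L, M, P}.
Read 'a': {L, M, P} → {M, N, P}.
Read 'b': {M, N, P} → {L, M, P, R}.
The final set {L, M, P, R} contains the accepting state R.

Yes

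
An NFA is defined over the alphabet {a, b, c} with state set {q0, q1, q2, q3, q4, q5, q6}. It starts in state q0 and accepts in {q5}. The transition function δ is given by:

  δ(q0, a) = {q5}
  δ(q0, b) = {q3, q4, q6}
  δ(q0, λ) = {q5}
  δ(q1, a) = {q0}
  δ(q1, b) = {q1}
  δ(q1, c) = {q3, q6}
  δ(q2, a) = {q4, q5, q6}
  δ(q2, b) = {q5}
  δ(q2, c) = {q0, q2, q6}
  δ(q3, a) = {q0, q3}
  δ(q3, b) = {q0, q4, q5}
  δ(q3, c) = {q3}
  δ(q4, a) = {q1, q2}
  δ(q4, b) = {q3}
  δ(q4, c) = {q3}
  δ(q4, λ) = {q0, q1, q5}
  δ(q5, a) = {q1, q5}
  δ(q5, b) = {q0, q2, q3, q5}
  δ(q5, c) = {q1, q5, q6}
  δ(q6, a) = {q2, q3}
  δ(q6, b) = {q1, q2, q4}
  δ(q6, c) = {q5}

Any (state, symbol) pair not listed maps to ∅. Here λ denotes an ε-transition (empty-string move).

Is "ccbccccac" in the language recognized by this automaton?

Start: ε-closure({q0}) = {q0, q5}.
Read 'c': q0→∅, q5→{q1, q5, q6}; now {q1, q5, q6}.
Read 'c': q1→{q3, q6}, q5→{q1, q5, q6}, q6→{q5}; now {q1, q3, q5, q6}.
Read 'b': q1→{q1}, q3→{q0, q4, q5}, q5→{q0, q2, q3, q5}, q6→{q1, q2, q4}; now {q0, q1, q2, q3, q4, q5}.
Read 'c': q0→∅, q1→{q3, q6}, q2→{q0, q2, q6}, q3→{q3}, q4→{q3}, q5→{q1, q5, q6}; now {q0, q1, q2, q3, q5, q6}.
Read 'c': q0→∅, q1→{q3, q6}, q2→{q0, q2, q6}, q3→{q3}, q5→{q1, q5, q6}, q6→{q5}; now {q0, q1, q2, q3, q5, q6}.
Read 'c': q0→∅, q1→{q3, q6}, q2→{q0, q2, q6}, q3→{q3}, q5→{q1, q5, q6}, q6→{q5}; now {q0, q1, q2, q3, q5, q6}.
Read 'c': q0→∅, q1→{q3, q6}, q2→{q0, q2, q6}, q3→{q3}, q5→{q1, q5, q6}, q6→{q5}; now {q0, q1, q2, q3, q5, q6}.
Read 'a': q0→{q5}, q1→{q0}, q2→{q4, q5, q6}, q3→{q0, q3}, q5→{q1, q5}, q6→{q2, q3}; now {q0, q1, q2, q3, q4, q5, q6}.
Read 'c': q0→∅, q1→{q3, q6}, q2→{q0, q2, q6}, q3→{q3}, q4→{q3}, q5→{q1, q5, q6}, q6→{q5}; now {q0, q1, q2, q3, q5, q6}.
The final set {q0, q1, q2, q3, q5, q6} contains the accepting state q5.

Yes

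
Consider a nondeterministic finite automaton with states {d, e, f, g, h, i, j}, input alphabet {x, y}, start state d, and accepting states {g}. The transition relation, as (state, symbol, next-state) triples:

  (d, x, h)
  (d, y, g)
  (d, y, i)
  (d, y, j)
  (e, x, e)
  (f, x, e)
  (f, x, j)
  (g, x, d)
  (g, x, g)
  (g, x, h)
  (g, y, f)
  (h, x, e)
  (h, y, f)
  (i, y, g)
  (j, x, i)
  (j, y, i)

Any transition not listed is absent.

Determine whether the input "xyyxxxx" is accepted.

No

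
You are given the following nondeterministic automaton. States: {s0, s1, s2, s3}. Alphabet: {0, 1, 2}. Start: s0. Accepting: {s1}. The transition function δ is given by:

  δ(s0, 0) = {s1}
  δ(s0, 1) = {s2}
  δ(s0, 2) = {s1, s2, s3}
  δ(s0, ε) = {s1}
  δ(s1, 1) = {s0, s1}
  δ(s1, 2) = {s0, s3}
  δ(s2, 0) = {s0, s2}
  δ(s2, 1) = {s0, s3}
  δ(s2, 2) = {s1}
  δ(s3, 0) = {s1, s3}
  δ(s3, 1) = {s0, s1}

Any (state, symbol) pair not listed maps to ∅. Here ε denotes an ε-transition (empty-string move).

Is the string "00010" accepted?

No

Start: ε-closure({s0}) = {s0, s1}.
Read '0': s0→{s1}, s1→∅; now {s1}.
Read '0': s1→∅; now ∅.
The set is empty and remains empty for the remaining 3 symbols.
The final set ∅ contains no accepting state.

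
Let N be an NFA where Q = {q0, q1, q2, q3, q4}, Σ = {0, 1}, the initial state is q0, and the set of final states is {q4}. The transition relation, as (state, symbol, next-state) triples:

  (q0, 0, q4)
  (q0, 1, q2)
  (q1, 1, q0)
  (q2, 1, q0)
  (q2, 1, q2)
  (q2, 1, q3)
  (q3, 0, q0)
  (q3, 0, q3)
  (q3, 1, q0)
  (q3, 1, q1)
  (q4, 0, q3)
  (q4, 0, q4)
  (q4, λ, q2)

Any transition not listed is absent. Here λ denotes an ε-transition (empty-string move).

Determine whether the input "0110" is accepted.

Yes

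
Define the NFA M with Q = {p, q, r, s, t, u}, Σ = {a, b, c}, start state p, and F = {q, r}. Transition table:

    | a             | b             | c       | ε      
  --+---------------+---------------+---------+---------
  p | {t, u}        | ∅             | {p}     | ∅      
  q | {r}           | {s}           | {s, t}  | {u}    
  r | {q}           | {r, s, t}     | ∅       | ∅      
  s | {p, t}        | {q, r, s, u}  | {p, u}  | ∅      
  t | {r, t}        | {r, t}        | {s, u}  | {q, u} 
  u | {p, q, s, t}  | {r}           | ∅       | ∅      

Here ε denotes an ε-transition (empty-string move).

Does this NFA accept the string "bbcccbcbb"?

No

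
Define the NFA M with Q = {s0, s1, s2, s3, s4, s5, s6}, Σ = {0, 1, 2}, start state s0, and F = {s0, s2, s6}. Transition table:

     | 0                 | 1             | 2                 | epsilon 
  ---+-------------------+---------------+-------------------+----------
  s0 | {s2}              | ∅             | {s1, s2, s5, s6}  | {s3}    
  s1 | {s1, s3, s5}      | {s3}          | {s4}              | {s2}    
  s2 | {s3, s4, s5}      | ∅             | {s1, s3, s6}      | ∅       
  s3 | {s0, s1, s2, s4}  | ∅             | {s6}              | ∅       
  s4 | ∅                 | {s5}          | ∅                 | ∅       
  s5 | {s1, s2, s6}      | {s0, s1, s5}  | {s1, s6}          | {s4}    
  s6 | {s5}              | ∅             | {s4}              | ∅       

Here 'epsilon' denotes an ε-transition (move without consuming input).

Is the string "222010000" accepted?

Yes

Start: ε-closure({s0}) = {s0, s3}.
Read '2': {s0, s3} → {s1, s2, s4, s5, s6}.
Read '2': {s1, s2, s4, s5, s6} → {s1, s2, s3, s4, s6}.
Read '2': {s1, s2, s3, s4, s6} → {s1, s2, s3, s4, s6}.
Read '0': {s1, s2, s3, s4, s6} → {s0, s1, s2, s3, s4, s5}.
Read '1': {s0, s1, s2, s3, s4, s5} → {s0, s1, s2, s3, s4, s5}.
Read '0': {s0, s1, s2, s3, s4, s5} → {s0, s1, s2, s3, s4, s5, s6}.
Read '0': {s0, s1, s2, s3, s4, s5, s6} → {s0, s1, s2, s3, s4, s5, s6}.
Read '0': {s0, s1, s2, s3, s4, s5, s6} → {s0, s1, s2, s3, s4, s5, s6}.
Read '0': {s0, s1, s2, s3, s4, s5, s6} → {s0, s1, s2, s3, s4, s5, s6}.
The final set {s0, s1, s2, s3, s4, s5, s6} contains the accepting states s0, s2, s6.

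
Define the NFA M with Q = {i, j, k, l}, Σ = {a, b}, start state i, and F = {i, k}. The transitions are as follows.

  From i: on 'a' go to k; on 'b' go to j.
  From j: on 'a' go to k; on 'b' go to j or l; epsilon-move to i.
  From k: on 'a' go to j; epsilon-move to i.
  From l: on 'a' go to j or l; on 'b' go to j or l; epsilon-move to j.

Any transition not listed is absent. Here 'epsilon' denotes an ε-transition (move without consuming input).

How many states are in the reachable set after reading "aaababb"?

Start in {i}.
Read 'a': {i} → {i, k}.
Read 'a': {i, k} → {i, j, k}.
Read 'a': {i, j, k} → {i, j, k}.
Read 'b': {i, j, k} → {i, j, l}.
Read 'a': {i, j, l} → {i, j, k, l}.
Read 'b': {i, j, k, l} → {i, j, l}.
Read 'b': {i, j, l} → {i, j, l}.
That set has 3 states.

3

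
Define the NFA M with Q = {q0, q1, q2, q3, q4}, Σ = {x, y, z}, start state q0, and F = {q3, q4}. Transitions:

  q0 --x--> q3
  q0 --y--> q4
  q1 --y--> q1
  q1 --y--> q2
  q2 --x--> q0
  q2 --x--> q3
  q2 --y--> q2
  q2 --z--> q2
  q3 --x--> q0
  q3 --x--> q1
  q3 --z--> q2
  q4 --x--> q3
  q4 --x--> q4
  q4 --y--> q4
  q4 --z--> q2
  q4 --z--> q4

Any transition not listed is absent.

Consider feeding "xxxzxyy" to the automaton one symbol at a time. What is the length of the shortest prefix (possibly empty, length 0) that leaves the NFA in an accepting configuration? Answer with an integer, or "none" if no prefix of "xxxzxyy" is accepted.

Start in {q0}.
Read 'x': q0→{q3}; now {q3}.
None of the earlier sets intersect F, but {q3} does.

1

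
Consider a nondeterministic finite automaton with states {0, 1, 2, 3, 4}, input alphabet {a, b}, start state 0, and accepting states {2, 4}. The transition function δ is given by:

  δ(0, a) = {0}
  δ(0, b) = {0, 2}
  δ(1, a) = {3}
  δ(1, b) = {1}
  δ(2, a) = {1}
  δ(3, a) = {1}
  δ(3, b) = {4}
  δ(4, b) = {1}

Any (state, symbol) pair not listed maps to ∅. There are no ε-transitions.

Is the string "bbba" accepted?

No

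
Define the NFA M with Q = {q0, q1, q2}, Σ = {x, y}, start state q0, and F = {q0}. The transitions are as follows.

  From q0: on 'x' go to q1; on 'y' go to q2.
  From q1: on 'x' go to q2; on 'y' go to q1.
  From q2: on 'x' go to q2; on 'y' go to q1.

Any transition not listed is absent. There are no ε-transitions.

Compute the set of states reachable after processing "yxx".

{q2}

Start in {q0}.
Read 'y': q0→{q2}; now {q2}.
Read 'x': q2→{q2}; now {q2}.
Read 'x': q2→{q2}; now {q2}.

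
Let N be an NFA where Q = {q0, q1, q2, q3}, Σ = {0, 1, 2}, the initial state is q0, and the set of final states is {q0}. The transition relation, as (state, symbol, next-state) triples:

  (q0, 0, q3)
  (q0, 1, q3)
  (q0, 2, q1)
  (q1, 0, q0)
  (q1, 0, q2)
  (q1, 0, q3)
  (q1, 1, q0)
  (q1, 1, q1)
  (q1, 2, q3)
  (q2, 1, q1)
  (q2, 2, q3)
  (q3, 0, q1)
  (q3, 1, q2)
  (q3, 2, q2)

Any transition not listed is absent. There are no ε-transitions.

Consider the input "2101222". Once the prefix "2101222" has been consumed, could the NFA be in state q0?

Start in {q0}.
Read '2': {q0} → {q1}.
Read '1': {q1} → {q0, q1}.
Read '0': {q0, q1} → {q0, q2, q3}.
Read '1': {q0, q2, q3} → {q1, q2, q3}.
Read '2': {q1, q2, q3} → {q2, q3}.
Read '2': {q2, q3} → {q2, q3}.
Read '2': {q2, q3} → {q2, q3}.
State q0 is not in {q2, q3}.

No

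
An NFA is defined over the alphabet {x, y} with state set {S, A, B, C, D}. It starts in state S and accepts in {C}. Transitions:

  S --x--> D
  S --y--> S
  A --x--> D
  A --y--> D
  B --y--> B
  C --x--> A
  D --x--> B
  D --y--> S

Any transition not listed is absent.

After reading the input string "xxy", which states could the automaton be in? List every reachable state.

{B}

Start in {S}.
Read 'x': {S} → {D}.
Read 'x': {D} → {B}.
Read 'y': {B} → {B}.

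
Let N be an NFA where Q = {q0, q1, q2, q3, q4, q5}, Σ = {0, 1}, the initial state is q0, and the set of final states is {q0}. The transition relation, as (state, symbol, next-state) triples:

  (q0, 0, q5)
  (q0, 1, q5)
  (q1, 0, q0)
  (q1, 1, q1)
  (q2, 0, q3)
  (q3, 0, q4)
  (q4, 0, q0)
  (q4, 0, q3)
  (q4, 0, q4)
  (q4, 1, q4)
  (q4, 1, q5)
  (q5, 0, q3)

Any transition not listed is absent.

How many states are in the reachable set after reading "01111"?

0

Start in {q0}.
Read '0': {q0} → {q5}.
Read '1': {q5} → ∅.
The set is empty and remains empty for the remaining 3 symbols.
That set has 0 states.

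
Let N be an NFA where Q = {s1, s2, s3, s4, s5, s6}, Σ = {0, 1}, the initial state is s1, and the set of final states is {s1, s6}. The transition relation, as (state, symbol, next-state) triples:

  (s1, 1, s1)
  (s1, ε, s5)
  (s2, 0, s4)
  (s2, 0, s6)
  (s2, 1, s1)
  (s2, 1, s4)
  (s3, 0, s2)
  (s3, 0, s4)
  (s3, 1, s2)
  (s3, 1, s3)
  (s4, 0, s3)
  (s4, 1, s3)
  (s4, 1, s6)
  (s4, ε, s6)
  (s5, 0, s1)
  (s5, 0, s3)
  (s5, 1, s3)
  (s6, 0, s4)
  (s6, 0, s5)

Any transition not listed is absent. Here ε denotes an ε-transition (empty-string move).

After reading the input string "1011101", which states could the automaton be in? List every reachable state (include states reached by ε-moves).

Start: ε-closure({s1}) = {s1, s5}.
Read '1': {s1, s5} → {s1, s3, s5}.
Read '0': {s1, s3, s5} → {s1, s2, s3, s4, s5, s6}.
Read '1': {s1, s2, s3, s4, s5, s6} → {s1, s2, s3, s4, s5, s6}.
Read '1': {s1, s2, s3, s4, s5, s6} → {s1, s2, s3, s4, s5, s6}.
Read '1': {s1, s2, s3, s4, s5, s6} → {s1, s2, s3, s4, s5, s6}.
Read '0': {s1, s2, s3, s4, s5, s6} → {s1, s2, s3, s4, s5, s6}.
Read '1': {s1, s2, s3, s4, s5, s6} → {s1, s2, s3, s4, s5, s6}.

{s1, s2, s3, s4, s5, s6}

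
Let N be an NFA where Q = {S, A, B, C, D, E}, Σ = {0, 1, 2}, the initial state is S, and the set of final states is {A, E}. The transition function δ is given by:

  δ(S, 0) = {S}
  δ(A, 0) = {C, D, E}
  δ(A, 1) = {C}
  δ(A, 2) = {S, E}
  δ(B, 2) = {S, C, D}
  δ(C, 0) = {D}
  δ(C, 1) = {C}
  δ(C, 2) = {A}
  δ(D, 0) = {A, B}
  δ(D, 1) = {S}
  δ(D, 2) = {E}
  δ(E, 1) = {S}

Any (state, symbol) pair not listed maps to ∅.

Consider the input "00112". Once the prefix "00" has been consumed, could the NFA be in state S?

Start in {S}.
Read '0': S→{S}; now {S}.
Read '0': S→{S}; now {S}.
State S is in {S}.

Yes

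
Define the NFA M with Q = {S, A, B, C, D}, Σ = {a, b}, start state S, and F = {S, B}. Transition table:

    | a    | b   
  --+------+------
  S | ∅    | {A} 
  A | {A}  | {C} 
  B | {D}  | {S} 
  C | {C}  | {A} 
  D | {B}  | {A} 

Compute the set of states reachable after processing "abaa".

∅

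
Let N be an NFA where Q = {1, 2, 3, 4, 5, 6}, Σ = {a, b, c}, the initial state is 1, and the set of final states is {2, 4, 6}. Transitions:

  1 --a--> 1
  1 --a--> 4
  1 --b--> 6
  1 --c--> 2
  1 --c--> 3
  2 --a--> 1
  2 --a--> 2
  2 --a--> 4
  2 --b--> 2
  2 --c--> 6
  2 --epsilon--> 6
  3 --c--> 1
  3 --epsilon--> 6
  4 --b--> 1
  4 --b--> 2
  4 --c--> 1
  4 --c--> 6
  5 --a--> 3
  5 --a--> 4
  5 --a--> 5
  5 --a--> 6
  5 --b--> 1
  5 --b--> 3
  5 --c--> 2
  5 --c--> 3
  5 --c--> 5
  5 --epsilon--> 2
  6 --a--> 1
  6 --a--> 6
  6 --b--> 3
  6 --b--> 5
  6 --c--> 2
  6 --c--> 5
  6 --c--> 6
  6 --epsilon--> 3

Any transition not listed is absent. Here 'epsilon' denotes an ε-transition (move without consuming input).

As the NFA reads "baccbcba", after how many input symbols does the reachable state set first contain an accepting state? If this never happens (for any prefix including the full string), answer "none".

1

Start in {1}.
Read 'b': 1→{6}; union {6}; ε-closure = {3, 6}.
None of the earlier sets intersect F, but {3, 6} does.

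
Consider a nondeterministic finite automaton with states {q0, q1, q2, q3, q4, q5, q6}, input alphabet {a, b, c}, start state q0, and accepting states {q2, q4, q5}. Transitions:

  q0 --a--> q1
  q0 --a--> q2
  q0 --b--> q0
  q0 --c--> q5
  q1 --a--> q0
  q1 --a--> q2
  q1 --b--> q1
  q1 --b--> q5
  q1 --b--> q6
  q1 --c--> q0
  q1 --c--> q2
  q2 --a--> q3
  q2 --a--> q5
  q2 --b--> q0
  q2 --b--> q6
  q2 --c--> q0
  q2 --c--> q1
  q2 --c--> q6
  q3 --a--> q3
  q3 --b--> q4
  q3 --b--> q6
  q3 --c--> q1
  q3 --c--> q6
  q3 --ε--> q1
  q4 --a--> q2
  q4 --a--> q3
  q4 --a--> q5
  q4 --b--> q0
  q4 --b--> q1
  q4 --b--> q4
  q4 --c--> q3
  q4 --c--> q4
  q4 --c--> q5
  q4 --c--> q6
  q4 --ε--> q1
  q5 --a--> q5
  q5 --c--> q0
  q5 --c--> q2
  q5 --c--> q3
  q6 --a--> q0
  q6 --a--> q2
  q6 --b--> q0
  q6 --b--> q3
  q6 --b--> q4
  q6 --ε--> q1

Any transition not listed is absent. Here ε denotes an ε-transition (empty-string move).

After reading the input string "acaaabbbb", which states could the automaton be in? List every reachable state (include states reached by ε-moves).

{q0, q1, q3, q4, q5, q6}

Start in {q0}.
Read 'a': q0→{q1, q2}; now {q1, q2}.
Read 'c': q1→{q0, q2}, q2→{q0, q1, q6}; now {q0, q1, q2, q6}.
Read 'a': q0→{q1, q2}, q1→{q0, q2}, q2→{q3, q5}, q6→{q0, q2}; now {q0, q1, q2, q3, q5}.
Read 'a': q0→{q1, q2}, q1→{q0, q2}, q2→{q3, q5}, q3→{q3}, q5→{q5}; now {q0, q1, q2, q3, q5}.
Read 'a': q0→{q1, q2}, q1→{q0, q2}, q2→{q3, q5}, q3→{q3}, q5→{q5}; now {q0, q1, q2, q3, q5}.
Read 'b': q0→{q0}, q1→{q1, q5, q6}, q2→{q0, q6}, q3→{q4, q6}, q5→∅; now {q0, q1, q4, q5, q6}.
Read 'b': q0→{q0}, q1→{q1, q5, q6}, q4→{q0, q1, q4}, q5→∅, q6→{q0, q3, q4}; now {q0, q1, q3, q4, q5, q6}.
Read 'b': q0→{q0}, q1→{q1, q5, q6}, q3→{q4, q6}, q4→{q0, q1, q4}, q5→∅, q6→{q0, q3, q4}; now {q0, q1, q3, q4, q5, q6}.
Read 'b': q0→{q0}, q1→{q1, q5, q6}, q3→{q4, q6}, q4→{q0, q1, q4}, q5→∅, q6→{q0, q3, q4}; now {q0, q1, q3, q4, q5, q6}.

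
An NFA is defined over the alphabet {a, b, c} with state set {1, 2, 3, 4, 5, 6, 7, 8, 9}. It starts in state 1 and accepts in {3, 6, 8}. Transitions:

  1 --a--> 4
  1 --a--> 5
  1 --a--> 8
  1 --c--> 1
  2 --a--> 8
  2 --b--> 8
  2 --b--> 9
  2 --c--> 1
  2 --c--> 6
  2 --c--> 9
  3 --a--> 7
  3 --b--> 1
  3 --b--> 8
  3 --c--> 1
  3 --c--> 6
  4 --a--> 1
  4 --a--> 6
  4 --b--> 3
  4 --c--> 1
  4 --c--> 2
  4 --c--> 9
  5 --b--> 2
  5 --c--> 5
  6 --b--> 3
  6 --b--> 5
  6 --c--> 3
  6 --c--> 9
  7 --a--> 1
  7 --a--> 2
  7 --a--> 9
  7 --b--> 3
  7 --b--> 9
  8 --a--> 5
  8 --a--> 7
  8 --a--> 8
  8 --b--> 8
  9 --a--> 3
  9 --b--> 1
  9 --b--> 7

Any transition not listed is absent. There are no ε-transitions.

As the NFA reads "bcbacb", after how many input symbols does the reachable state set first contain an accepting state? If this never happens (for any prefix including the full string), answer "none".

none

Start in {1}.
Read 'b': 1→∅; now ∅.
The set is empty and remains empty for the remaining 5 symbols.
No reachable set along the way intersects F.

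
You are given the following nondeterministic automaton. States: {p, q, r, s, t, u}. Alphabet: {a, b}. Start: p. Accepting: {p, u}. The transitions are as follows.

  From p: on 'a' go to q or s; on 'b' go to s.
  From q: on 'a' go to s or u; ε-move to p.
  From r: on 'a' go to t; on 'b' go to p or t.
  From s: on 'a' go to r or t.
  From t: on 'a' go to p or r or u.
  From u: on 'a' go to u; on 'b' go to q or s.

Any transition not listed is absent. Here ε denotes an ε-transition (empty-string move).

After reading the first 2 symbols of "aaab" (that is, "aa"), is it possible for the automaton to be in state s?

Start in {p}.
Read 'a': {p} → {p, q, s}.
Read 'a': {p, q, s} → {p, q, r, s, t, u}.
State s is in {p, q, r, s, t, u}.

Yes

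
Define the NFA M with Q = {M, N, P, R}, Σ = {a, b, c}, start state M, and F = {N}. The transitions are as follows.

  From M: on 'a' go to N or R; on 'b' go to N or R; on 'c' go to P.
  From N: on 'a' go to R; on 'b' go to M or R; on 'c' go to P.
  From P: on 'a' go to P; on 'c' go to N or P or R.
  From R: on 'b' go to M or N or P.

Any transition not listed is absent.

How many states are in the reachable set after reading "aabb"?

Start in {M}.
Read 'a': M→{N, R}; now {N, R}.
Read 'a': N→{R}, R→∅; now {R}.
Read 'b': R→{M, N, P}; now {M, N, P}.
Read 'b': M→{N, R}, N→{M, R}, P→∅; now {M, N, R}.
That set has 3 states.

3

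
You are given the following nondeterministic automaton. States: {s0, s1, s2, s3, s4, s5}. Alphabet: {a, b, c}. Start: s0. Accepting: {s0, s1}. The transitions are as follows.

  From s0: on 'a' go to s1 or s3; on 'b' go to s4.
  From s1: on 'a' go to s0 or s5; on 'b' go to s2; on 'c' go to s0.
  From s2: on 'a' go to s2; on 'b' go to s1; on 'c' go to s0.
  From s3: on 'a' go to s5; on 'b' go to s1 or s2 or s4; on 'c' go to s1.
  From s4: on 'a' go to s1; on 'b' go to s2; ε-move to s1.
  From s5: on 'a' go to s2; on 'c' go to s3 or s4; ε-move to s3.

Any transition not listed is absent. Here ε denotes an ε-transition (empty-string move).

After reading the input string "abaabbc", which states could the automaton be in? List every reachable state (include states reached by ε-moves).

{s0}

Start in {s0}.
Read 'a': s0→{s1, s3}; now {s1, s3}.
Read 'b': s1→{s2}, s3→{s1, s2, s4}; now {s1, s2, s4}.
Read 'a': s1→{s0, s5}, s2→{s2}, s4→{s1}; union {s0, s1, s2, s5}; ε-closure = {s0, s1, s2, s3, s5}.
Read 'a': s0→{s1, s3}, s1→{s0, s5}, s2→{s2}, s3→{s5}, s5→{s2}; now {s0, s1, s2, s3, s5}.
Read 'b': s0→{s4}, s1→{s2}, s2→{s1}, s3→{s1, s2, s4}, s5→∅; now {s1, s2, s4}.
Read 'b': s1→{s2}, s2→{s1}, s4→{s2}; now {s1, s2}.
Read 'c': s1→{s0}, s2→{s0}; now {s0}.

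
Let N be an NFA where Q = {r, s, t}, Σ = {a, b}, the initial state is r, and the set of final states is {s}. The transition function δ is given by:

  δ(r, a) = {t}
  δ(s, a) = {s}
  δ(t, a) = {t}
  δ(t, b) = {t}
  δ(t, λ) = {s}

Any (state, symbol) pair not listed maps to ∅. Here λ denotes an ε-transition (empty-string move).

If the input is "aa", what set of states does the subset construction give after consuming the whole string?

Start in {r}.
Read 'a': r→{t}; union {t}; ε-closure = {s, t}.
Read 'a': s→{s}, t→{t}; now {s, t}.

{s, t}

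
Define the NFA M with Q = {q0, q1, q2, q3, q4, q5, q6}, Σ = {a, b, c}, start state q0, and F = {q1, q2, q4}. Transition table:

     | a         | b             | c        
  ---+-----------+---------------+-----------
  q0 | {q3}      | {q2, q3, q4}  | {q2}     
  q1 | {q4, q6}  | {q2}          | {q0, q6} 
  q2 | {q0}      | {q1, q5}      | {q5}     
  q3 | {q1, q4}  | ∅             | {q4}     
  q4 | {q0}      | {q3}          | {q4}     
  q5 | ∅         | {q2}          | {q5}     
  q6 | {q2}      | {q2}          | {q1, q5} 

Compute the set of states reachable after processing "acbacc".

Start in {q0}.
Read 'a': q0→{q3}; now {q3}.
Read 'c': q3→{q4}; now {q4}.
Read 'b': q4→{q3}; now {q3}.
Read 'a': q3→{q1, q4}; now {q1, q4}.
Read 'c': q1→{q0, q6}, q4→{q4}; now {q0, q4, q6}.
Read 'c': q0→{q2}, q4→{q4}, q6→{q1, q5}; now {q1, q2, q4, q5}.

{q1, q2, q4, q5}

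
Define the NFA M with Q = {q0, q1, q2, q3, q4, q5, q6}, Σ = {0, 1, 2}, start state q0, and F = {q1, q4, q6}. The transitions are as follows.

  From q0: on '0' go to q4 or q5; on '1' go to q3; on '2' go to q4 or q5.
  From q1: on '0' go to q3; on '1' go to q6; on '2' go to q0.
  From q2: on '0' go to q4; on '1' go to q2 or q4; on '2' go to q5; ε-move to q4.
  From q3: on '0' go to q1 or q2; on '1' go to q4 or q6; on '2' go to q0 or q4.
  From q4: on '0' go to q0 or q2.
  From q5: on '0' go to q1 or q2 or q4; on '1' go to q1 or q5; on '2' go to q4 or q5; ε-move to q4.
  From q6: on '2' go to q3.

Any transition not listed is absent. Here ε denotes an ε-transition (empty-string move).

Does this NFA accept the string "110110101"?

Start in {q0}.
Read '1': q0→{q3}; now {q3}.
Read '1': q3→{q4, q6}; now {q4, q6}.
Read '0': q4→{q0, q2}, q6→∅; union {q0, q2}; ε-closure = {q0, q2, q4}.
Read '1': q0→{q3}, q2→{q2, q4}, q4→∅; now {q2, q3, q4}.
Read '1': q2→{q2, q4}, q3→{q4, q6}, q4→∅; now {q2, q4, q6}.
Read '0': q2→{q4}, q4→{q0, q2}, q6→∅; now {q0, q2, q4}.
Read '1': q0→{q3}, q2→{q2, q4}, q4→∅; now {q2, q3, q4}.
Read '0': q2→{q4}, q3→{q1, q2}, q4→{q0, q2}; now {q0, q1, q2, q4}.
Read '1': q0→{q3}, q1→{q6}, q2→{q2, q4}, q4→∅; now {q2, q3, q4, q6}.
The final set {q2, q3, q4, q6} contains the accepting states q4, q6.

Yes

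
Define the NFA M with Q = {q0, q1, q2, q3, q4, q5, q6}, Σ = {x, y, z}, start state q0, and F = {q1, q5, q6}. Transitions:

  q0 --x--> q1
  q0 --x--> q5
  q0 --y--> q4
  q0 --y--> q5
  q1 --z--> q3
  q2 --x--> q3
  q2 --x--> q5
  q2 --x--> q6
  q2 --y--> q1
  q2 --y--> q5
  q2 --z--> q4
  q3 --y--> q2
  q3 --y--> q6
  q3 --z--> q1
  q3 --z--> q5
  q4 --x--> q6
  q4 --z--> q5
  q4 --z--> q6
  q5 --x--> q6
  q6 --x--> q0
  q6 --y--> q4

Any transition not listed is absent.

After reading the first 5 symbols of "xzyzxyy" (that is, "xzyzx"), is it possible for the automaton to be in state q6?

Yes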